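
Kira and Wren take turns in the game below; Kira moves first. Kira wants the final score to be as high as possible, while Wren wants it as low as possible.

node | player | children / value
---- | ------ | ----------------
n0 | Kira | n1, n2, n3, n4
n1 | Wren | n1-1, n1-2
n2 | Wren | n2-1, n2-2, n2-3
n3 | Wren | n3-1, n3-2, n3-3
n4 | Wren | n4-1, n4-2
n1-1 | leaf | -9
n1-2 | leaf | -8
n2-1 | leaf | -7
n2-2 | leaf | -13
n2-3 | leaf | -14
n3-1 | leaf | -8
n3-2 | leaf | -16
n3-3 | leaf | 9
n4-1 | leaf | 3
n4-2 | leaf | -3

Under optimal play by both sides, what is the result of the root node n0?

-3

n1 (Wren): min(-9, -8) = -9
n2 (Wren): min(-7, -13, -14) = -14
n3 (Wren): min(-8, -16, 9) = -16
n4 (Wren): min(3, -3) = -3
n0 (Kira): max(-9, -14, -16, -3) = -3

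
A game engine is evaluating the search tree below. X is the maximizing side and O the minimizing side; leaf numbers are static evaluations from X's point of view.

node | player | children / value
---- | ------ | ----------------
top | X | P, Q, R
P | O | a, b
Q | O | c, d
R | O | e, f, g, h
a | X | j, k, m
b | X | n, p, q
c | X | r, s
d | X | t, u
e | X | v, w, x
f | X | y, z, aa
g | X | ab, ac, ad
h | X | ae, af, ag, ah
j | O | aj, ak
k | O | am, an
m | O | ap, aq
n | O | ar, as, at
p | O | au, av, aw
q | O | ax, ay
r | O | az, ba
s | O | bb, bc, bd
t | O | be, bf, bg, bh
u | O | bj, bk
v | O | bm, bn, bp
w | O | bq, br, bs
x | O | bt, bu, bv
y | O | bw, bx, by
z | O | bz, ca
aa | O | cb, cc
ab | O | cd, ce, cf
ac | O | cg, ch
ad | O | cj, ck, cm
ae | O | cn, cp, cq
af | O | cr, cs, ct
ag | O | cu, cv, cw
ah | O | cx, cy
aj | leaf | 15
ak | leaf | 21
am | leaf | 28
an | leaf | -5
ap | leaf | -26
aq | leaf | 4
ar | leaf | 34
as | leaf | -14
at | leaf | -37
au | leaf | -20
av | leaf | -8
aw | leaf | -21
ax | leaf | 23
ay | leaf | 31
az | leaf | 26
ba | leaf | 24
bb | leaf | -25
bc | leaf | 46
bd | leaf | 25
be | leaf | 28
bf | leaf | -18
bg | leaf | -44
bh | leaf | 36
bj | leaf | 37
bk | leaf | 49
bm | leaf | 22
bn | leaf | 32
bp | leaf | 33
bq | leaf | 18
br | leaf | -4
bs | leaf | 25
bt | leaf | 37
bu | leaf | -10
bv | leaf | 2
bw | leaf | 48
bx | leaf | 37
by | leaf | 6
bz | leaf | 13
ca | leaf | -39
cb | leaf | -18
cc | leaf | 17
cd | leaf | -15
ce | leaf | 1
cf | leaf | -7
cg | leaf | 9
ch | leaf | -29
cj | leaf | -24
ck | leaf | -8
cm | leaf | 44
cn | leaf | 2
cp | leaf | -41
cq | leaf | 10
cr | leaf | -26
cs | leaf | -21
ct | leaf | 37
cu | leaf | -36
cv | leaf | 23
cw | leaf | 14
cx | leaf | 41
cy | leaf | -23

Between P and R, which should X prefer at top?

j (O): min(15, 21) = 15
k (O): min(28, -5) = -5
m (O): min(-26, 4) = -26
a (X): max(15, -5, -26) = 15
n (O): min(34, -14, -37) = -37
p (O): min(-20, -8, -21) = -21
q (O): min(23, 31) = 23
b (X): max(-37, -21, 23) = 23
P (O): min(15, 23) = 15
v (O): min(22, 32, 33) = 22
w (O): min(18, -4, 25) = -4
x (O): min(37, -10, 2) = -10
e (X): max(22, -4, -10) = 22
y (O): min(48, 37, 6) = 6
z (O): min(13, -39) = -39
aa (O): min(-18, 17) = -18
f (X): max(6, -39, -18) = 6
ab (O): min(-15, 1, -7) = -15
ac (O): min(9, -29) = -29
ad (O): min(-24, -8, 44) = -24
g (X): max(-15, -29, -24) = -15
ae (O): min(2, -41, 10) = -41
af (O): min(-26, -21, 37) = -26
ag (O): min(-36, 23, 14) = -36
ah (O): min(41, -23) = -23
h (X): max(-41, -26, -36, -23) = -23
R (O): min(22, 6, -15, -23) = -23
X prefers the higher value; P=15, R=-23. P is better since 15 > -23.

P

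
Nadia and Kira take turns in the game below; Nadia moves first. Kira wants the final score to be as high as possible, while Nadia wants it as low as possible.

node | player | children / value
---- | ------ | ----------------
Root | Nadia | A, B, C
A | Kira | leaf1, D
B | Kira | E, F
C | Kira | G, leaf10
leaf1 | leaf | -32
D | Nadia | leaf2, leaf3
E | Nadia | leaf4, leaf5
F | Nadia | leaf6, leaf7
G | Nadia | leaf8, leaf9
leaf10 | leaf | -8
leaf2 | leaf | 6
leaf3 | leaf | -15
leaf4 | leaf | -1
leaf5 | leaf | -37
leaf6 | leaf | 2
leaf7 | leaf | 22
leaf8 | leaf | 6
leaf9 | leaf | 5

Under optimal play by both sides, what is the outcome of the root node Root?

-15

D (Nadia): min(6, -15) = -15
A (Kira): max(-32, -15) = -15
E (Nadia): min(-1, -37) = -37
F (Nadia): min(2, 22) = 2
B (Kira): max(-37, 2) = 2
G (Nadia): min(6, 5) = 5
C (Kira): max(5, -8) = 5
Root (Nadia): min(-15, 2, 5) = -15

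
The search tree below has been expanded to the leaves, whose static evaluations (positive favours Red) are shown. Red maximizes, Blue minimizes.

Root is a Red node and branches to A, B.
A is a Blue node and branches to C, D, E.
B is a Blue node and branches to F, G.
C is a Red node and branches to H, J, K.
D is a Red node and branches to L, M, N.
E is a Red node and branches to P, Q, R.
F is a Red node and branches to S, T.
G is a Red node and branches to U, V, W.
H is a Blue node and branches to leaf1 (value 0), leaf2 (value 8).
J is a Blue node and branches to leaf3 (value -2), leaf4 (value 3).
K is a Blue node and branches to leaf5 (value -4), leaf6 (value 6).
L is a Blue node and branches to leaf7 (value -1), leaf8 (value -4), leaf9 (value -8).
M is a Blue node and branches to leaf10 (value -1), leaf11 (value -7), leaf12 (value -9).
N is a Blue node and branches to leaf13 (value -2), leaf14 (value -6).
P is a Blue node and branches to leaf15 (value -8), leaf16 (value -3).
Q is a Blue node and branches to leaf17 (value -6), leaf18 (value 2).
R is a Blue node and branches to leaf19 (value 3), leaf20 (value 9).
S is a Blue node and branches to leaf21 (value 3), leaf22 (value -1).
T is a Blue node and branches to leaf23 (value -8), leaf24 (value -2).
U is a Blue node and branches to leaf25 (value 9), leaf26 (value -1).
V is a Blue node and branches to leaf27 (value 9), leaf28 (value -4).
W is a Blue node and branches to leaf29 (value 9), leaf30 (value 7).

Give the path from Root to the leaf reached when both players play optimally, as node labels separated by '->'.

Root -> B -> F -> S -> leaf22

H (Blue): min(0, 8) = 0
J (Blue): min(-2, 3) = -2
K (Blue): min(-4, 6) = -4
C (Red): max(0, -2, -4) = 0
L (Blue): min(-1, -4, -8) = -8
M (Blue): min(-1, -7, -9) = -9
N (Blue): min(-2, -6) = -6
D (Red): max(-8, -9, -6) = -6
P (Blue): min(-8, -3) = -8
Q (Blue): min(-6, 2) = -6
R (Blue): min(3, 9) = 3
E (Red): max(-8, -6, 3) = 3
A (Blue): min(0, -6, 3) = -6
S (Blue): min(3, -1) = -1
T (Blue): min(-8, -2) = -8
F (Red): max(-1, -8) = -1
U (Blue): min(9, -1) = -1
V (Blue): min(9, -4) = -4
W (Blue): min(9, 7) = 7
G (Red): max(-1, -4, 7) = 7
B (Blue): min(-1, 7) = -1
Root (Red): max(-6, -1) = -1
At Root, Red picks B (highest: -1).
At B, Blue picks F (lowest: -1).
At F, Red picks S (highest: -1).
At S, Blue picks leaf22 (lowest: -1).
Terminal value -1.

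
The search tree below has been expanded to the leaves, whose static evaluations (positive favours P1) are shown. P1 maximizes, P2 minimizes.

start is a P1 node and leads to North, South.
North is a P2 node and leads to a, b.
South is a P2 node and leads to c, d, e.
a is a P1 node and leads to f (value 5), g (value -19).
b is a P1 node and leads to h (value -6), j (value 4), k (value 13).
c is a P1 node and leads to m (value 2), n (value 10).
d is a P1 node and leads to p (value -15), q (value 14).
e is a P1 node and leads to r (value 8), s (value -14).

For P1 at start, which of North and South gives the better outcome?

South

a (P1): max(5, -19) = 5
b (P1): max(-6, 4, 13) = 13
North (P2): min(5, 13) = 5
c (P1): max(2, 10) = 10
d (P1): max(-15, 14) = 14
e (P1): max(8, -14) = 8
South (P2): min(10, 14, 8) = 8
P1 prefers the higher value; North=5, South=8. South is better since 8 > 5.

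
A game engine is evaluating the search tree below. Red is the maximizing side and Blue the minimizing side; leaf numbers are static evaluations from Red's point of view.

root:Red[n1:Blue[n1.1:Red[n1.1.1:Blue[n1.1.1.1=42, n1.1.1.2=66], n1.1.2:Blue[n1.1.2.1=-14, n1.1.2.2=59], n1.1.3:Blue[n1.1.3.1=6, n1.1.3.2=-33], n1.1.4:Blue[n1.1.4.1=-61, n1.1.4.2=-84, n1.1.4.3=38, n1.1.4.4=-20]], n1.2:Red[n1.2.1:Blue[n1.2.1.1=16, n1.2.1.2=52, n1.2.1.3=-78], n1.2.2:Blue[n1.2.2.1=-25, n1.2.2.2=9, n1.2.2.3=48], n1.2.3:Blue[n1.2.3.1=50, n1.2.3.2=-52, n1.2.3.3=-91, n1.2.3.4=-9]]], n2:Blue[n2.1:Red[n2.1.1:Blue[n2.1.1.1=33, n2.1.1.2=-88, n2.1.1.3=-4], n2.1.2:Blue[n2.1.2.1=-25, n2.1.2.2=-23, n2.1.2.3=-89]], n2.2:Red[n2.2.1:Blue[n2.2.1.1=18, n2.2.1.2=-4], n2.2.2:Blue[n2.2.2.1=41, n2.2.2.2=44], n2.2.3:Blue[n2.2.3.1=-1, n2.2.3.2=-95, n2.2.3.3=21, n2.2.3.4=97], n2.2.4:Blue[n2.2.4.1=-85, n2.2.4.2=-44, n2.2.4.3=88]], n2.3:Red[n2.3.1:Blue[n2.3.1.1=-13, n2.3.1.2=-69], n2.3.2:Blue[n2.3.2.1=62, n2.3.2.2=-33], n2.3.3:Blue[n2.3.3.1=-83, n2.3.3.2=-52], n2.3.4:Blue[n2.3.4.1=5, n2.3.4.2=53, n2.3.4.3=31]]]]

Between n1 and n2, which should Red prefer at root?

n1

n1.1.1 (Blue): min(42, 66) = 42
n1.1.2 (Blue): min(-14, 59) = -14
n1.1.3 (Blue): min(6, -33) = -33
n1.1.4 (Blue): min(-61, -84, 38, -20) = -84
n1.1 (Red): max(42, -14, -33, -84) = 42
n1.2.1 (Blue): min(16, 52, -78) = -78
n1.2.2 (Blue): min(-25, 9, 48) = -25
n1.2.3 (Blue): min(50, -52, -91, -9) = -91
n1.2 (Red): max(-78, -25, -91) = -25
n1 (Blue): min(42, -25) = -25
n2.1.1 (Blue): min(33, -88, -4) = -88
n2.1.2 (Blue): min(-25, -23, -89) = -89
n2.1 (Red): max(-88, -89) = -88
n2.2.1 (Blue): min(18, -4) = -4
n2.2.2 (Blue): min(41, 44) = 41
n2.2.3 (Blue): min(-1, -95, 21, 97) = -95
n2.2.4 (Blue): min(-85, -44, 88) = -85
n2.2 (Red): max(-4, 41, -95, -85) = 41
n2.3.1 (Blue): min(-13, -69) = -69
n2.3.2 (Blue): min(62, -33) = -33
n2.3.3 (Blue): min(-83, -52) = -83
n2.3.4 (Blue): min(5, 53, 31) = 5
n2.3 (Red): max(-69, -33, -83, 5) = 5
n2 (Blue): min(-88, 41, 5) = -88
Red prefers the higher value; n1=-25, n2=-88. n1 is better since -25 > -88.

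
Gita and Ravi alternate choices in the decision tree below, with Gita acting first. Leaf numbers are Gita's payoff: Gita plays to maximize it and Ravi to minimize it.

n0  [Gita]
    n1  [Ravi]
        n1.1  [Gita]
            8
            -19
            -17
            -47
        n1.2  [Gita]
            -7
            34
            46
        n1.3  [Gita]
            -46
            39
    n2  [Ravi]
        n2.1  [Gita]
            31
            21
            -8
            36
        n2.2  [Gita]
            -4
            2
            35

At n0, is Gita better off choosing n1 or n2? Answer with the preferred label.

n2

n1.1 (Gita): max(8, -19, -17, -47) = 8
n1.2 (Gita): max(-7, 34, 46) = 46
n1.3 (Gita): max(-46, 39) = 39
n1 (Ravi): min(8, 46, 39) = 8
n2.1 (Gita): max(31, 21, -8, 36) = 36
n2.2 (Gita): max(-4, 2, 35) = 35
n2 (Ravi): min(36, 35) = 35
Gita prefers the higher value; n1=8, n2=35. n2 is better since 35 > 8.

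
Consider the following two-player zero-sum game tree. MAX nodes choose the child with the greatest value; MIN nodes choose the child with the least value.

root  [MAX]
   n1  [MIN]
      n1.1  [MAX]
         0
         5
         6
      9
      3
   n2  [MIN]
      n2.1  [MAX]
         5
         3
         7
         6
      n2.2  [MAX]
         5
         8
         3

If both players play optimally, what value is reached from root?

7

n1.1 (MAX): max(0, 5, 6) = 6
n1 (MIN): min(6, 9, 3) = 3
n2.1 (MAX): max(5, 3, 7, 6) = 7
n2.2 (MAX): max(5, 8, 3) = 8
n2 (MIN): min(7, 8) = 7
root (MAX): max(3, 7) = 7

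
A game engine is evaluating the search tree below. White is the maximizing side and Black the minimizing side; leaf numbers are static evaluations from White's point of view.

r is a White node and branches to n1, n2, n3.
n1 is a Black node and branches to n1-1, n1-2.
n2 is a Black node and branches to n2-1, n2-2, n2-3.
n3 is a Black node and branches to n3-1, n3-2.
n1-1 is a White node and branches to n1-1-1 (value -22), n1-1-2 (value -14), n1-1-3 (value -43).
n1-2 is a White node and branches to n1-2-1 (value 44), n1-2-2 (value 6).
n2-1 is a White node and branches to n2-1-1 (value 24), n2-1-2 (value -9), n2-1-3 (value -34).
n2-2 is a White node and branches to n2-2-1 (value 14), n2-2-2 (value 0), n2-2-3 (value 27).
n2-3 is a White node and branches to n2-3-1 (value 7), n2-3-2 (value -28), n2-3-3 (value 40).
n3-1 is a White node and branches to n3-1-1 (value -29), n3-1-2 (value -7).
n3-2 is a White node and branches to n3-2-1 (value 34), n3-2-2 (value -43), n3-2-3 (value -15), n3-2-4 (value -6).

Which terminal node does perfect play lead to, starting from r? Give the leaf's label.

n1-1 (White): max(-22, -14, -43) = -14
n1-2 (White): max(44, 6) = 44
n1 (Black): min(-14, 44) = -14
n2-1 (White): max(24, -9, -34) = 24
n2-2 (White): max(14, 0, 27) = 27
n2-3 (White): max(7, -28, 40) = 40
n2 (Black): min(24, 27, 40) = 24
n3-1 (White): max(-29, -7) = -7
n3-2 (White): max(34, -43, -15, -6) = 34
n3 (Black): min(-7, 34) = -7
r (White): max(-14, 24, -7) = 24
At r, White picks n2 (highest: 24).
At n2, Black picks n2-1 (lowest: 24).
At n2-1, White picks n2-1-1 (highest: 24).
Terminal value 24.

n2-1-1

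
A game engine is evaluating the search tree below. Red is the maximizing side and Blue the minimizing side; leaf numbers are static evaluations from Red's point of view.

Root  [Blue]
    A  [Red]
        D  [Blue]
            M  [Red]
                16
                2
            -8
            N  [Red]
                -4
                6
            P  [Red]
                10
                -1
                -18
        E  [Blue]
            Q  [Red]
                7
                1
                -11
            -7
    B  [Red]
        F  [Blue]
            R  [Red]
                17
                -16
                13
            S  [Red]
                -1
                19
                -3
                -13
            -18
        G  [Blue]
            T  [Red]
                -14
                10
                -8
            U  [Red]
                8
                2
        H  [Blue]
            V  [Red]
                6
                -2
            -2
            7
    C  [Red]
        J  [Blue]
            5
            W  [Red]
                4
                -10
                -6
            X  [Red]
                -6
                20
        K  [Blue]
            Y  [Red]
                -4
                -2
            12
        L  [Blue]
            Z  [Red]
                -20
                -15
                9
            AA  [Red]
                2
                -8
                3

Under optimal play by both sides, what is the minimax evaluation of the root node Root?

M (Red): max(16, 2) = 16
N (Red): max(-4, 6) = 6
P (Red): max(10, -1, -18) = 10
D (Blue): min(16, -8, 6, 10) = -8
Q (Red): max(7, 1, -11) = 7
E (Blue): min(7, -7) = -7
A (Red): max(-8, -7) = -7
R (Red): max(17, -16, 13) = 17
S (Red): max(-1, 19, -3, -13) = 19
F (Blue): min(17, 19, -18) = -18
T (Red): max(-14, 10, -8) = 10
U (Red): max(8, 2) = 8
G (Blue): min(10, 8) = 8
V (Red): max(6, -2) = 6
H (Blue): min(6, -2, 7) = -2
B (Red): max(-18, 8, -2) = 8
W (Red): max(4, -10, -6) = 4
X (Red): max(-6, 20) = 20
J (Blue): min(5, 4, 20) = 4
Y (Red): max(-4, -2) = -2
K (Blue): min(-2, 12) = -2
Z (Red): max(-20, -15, 9) = 9
AA (Red): max(2, -8, 3) = 3
L (Blue): min(9, 3) = 3
C (Red): max(4, -2, 3) = 4
Root (Blue): min(-7, 8, 4) = -7

-7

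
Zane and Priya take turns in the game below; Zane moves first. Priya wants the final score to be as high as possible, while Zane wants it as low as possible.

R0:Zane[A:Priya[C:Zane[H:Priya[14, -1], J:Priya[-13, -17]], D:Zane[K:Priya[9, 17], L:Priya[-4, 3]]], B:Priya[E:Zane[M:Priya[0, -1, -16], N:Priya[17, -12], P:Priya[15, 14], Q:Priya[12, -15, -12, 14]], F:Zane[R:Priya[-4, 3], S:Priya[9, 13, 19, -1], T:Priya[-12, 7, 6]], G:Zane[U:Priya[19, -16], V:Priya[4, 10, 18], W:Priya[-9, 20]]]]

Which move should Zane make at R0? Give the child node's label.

A

H (Priya): max(14, -1) = 14
J (Priya): max(-13, -17) = -13
C (Zane): min(14, -13) = -13
K (Priya): max(9, 17) = 17
L (Priya): max(-4, 3) = 3
D (Zane): min(17, 3) = 3
A (Priya): max(-13, 3) = 3
M (Priya): max(0, -1, -16) = 0
N (Priya): max(17, -12) = 17
P (Priya): max(15, 14) = 15
Q (Priya): max(12, -15, -12, 14) = 14
E (Zane): min(0, 17, 15, 14) = 0
R (Priya): max(-4, 3) = 3
S (Priya): max(9, 13, 19, -1) = 19
T (Priya): max(-12, 7, 6) = 7
F (Zane): min(3, 19, 7) = 3
U (Priya): max(19, -16) = 19
V (Priya): max(4, 10, 18) = 18
W (Priya): max(-9, 20) = 20
G (Zane): min(19, 18, 20) = 18
B (Priya): max(0, 3, 18) = 18
R0 (Zane): min(3, 18) = 3
Zane at R0 wants the lowest of {A=3, B=18}, so chooses A.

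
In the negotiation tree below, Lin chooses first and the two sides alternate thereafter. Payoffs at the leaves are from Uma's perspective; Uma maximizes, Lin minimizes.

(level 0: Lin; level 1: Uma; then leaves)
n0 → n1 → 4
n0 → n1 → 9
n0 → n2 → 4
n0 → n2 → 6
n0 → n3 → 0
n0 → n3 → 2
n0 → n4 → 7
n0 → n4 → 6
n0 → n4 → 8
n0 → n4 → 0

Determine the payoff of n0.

n1 (Uma): max(4, 9) = 9
n2 (Uma): max(4, 6) = 6
n3 (Uma): max(0, 2) = 2
n4 (Uma): max(7, 6, 8, 0) = 8
n0 (Lin): min(9, 6, 2, 8) = 2

2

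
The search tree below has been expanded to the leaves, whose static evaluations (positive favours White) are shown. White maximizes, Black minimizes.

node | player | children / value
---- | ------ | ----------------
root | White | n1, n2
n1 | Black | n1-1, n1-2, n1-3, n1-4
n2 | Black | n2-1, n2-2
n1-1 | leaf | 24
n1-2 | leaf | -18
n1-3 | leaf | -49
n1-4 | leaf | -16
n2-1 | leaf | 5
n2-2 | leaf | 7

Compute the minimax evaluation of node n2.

n2 (Black): min(5, 7) = 5

5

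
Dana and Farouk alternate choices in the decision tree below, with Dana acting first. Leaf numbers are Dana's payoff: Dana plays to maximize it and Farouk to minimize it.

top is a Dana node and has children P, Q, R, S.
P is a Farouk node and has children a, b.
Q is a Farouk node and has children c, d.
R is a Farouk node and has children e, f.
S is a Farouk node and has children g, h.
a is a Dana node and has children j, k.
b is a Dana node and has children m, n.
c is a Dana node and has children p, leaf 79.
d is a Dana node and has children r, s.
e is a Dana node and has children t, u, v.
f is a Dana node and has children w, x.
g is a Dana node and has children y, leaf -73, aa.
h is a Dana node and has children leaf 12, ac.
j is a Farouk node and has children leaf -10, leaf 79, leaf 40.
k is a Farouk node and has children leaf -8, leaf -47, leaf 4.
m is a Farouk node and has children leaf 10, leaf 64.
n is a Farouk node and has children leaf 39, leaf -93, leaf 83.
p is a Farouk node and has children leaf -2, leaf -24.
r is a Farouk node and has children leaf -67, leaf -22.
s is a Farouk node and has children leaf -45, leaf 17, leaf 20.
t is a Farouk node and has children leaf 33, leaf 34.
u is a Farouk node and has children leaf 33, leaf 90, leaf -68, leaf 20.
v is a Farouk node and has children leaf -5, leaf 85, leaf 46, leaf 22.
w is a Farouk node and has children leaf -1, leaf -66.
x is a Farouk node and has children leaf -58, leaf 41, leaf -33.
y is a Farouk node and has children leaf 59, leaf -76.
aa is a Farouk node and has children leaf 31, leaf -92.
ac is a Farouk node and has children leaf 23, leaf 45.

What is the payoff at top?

-10

j (Farouk): min(-10, 79, 40) = -10
k (Farouk): min(-8, -47, 4) = -47
a (Dana): max(-10, -47) = -10
m (Farouk): min(10, 64) = 10
n (Farouk): min(39, -93, 83) = -93
b (Dana): max(10, -93) = 10
P (Farouk): min(-10, 10) = -10
p (Farouk): min(-2, -24) = -24
c (Dana): max(-24, 79) = 79
r (Farouk): min(-67, -22) = -67
s (Farouk): min(-45, 17, 20) = -45
d (Dana): max(-67, -45) = -45
Q (Farouk): min(79, -45) = -45
t (Farouk): min(33, 34) = 33
u (Farouk): min(33, 90, -68, 20) = -68
v (Farouk): min(-5, 85, 46, 22) = -5
e (Dana): max(33, -68, -5) = 33
w (Farouk): min(-1, -66) = -66
x (Farouk): min(-58, 41, -33) = -58
f (Dana): max(-66, -58) = -58
R (Farouk): min(33, -58) = -58
y (Farouk): min(59, -76) = -76
aa (Farouk): min(31, -92) = -92
g (Dana): max(-76, -73, -92) = -73
ac (Farouk): min(23, 45) = 23
h (Dana): max(12, 23) = 23
S (Farouk): min(-73, 23) = -73
top (Dana): max(-10, -45, -58, -73) = -10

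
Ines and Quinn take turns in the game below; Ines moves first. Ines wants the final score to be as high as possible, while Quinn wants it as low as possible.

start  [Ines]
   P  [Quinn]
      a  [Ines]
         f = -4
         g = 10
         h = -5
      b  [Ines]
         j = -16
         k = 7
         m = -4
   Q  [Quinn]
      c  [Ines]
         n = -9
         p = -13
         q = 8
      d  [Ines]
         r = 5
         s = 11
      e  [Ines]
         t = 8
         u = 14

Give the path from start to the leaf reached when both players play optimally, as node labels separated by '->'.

a (Ines): max(-4, 10, -5) = 10
b (Ines): max(-16, 7, -4) = 7
P (Quinn): min(10, 7) = 7
c (Ines): max(-9, -13, 8) = 8
d (Ines): max(5, 11) = 11
e (Ines): max(8, 14) = 14
Q (Quinn): min(8, 11, 14) = 8
start (Ines): max(7, 8) = 8
At start, Ines picks Q (highest: 8).
At Q, Quinn picks c (lowest: 8).
At c, Ines picks q (highest: 8).
Terminal value 8.

start -> Q -> c -> q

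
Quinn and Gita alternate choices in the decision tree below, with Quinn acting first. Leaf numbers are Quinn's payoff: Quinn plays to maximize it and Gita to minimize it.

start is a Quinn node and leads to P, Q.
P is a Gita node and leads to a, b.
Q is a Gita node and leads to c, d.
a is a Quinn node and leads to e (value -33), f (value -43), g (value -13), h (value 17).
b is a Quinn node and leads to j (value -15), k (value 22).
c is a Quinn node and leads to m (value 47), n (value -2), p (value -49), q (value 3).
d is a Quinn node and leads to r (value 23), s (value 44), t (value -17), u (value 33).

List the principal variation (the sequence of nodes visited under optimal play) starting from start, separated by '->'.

a (Quinn): max(-33, -43, -13, 17) = 17
b (Quinn): max(-15, 22) = 22
P (Gita): min(17, 22) = 17
c (Quinn): max(47, -2, -49, 3) = 47
d (Quinn): max(23, 44, -17, 33) = 44
Q (Gita): min(47, 44) = 44
start (Quinn): max(17, 44) = 44
At start, Quinn picks Q (highest: 44).
At Q, Gita picks d (lowest: 44).
At d, Quinn picks s (highest: 44).
Terminal value 44.

start -> Q -> d -> s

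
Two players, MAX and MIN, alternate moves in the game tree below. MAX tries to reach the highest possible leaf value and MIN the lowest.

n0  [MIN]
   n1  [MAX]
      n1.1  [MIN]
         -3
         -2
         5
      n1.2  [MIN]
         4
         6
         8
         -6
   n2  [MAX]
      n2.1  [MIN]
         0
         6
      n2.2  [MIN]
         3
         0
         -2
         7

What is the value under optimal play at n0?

-3

n1.1 (MIN): min(-3, -2, 5) = -3
n1.2 (MIN): min(4, 6, 8, -6) = -6
n1 (MAX): max(-3, -6) = -3
n2.1 (MIN): min(0, 6) = 0
n2.2 (MIN): min(3, 0, -2, 7) = -2
n2 (MAX): max(0, -2) = 0
n0 (MIN): min(-3, 0) = -3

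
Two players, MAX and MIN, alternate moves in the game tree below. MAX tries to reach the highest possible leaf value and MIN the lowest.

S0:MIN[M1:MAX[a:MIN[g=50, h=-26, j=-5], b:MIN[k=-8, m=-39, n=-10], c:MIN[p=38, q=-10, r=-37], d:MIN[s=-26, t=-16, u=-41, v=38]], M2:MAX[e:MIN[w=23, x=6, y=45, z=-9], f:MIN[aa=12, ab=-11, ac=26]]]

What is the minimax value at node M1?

a (MIN): min(50, -26, -5) = -26
b (MIN): min(-8, -39, -10) = -39
c (MIN): min(38, -10, -37) = -37
d (MIN): min(-26, -16, -41, 38) = -41
M1 (MAX): max(-26, -39, -37, -41) = -26

-26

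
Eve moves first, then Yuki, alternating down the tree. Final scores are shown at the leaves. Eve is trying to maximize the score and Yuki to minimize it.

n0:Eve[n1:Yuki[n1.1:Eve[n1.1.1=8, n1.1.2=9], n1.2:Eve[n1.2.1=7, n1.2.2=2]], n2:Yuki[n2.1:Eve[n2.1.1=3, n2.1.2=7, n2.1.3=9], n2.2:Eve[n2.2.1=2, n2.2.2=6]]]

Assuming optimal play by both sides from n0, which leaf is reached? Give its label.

n1.2.1

n1.1 (Eve): max(8, 9) = 9
n1.2 (Eve): max(7, 2) = 7
n1 (Yuki): min(9, 7) = 7
n2.1 (Eve): max(3, 7, 9) = 9
n2.2 (Eve): max(2, 6) = 6
n2 (Yuki): min(9, 6) = 6
n0 (Eve): max(7, 6) = 7
At n0, Eve picks n1 (highest: 7).
At n1, Yuki picks n1.2 (lowest: 7).
At n1.2, Eve picks n1.2.1 (highest: 7).
Terminal value 7.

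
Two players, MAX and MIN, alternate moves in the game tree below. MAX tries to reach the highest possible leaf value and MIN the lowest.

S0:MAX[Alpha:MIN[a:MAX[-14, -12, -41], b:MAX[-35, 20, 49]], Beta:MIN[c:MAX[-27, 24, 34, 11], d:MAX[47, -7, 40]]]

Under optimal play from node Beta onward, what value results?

34

c (MAX): max(-27, 24, 34, 11) = 34
d (MAX): max(47, -7, 40) = 47
Beta (MIN): min(34, 47) = 34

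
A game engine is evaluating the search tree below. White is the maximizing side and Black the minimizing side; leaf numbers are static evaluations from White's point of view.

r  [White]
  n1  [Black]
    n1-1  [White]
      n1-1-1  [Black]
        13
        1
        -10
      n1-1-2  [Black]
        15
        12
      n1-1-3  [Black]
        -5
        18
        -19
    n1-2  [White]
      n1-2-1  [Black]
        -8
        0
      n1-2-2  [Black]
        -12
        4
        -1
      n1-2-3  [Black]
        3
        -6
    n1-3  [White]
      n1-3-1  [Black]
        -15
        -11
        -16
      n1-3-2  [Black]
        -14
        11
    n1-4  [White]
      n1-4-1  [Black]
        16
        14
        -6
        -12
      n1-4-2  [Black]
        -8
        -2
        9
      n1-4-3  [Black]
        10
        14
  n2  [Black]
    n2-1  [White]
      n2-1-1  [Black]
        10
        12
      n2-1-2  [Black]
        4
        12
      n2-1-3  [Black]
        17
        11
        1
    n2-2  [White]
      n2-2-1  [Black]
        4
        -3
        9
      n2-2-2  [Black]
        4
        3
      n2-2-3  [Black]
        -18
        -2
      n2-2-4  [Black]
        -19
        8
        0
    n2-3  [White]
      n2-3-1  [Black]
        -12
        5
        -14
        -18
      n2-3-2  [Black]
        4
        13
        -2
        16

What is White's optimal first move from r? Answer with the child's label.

n1-1-1 (Black): min(13, 1, -10) = -10
n1-1-2 (Black): min(15, 12) = 12
n1-1-3 (Black): min(-5, 18, -19) = -19
n1-1 (White): max(-10, 12, -19) = 12
n1-2-1 (Black): min(-8, 0) = -8
n1-2-2 (Black): min(-12, 4, -1) = -12
n1-2-3 (Black): min(3, -6) = -6
n1-2 (White): max(-8, -12, -6) = -6
n1-3-1 (Black): min(-15, -11, -16) = -16
n1-3-2 (Black): min(-14, 11) = -14
n1-3 (White): max(-16, -14) = -14
n1-4-1 (Black): min(16, 14, -6, -12) = -12
n1-4-2 (Black): min(-8, -2, 9) = -8
n1-4-3 (Black): min(10, 14) = 10
n1-4 (White): max(-12, -8, 10) = 10
n1 (Black): min(12, -6, -14, 10) = -14
n2-1-1 (Black): min(10, 12) = 10
n2-1-2 (Black): min(4, 12) = 4
n2-1-3 (Black): min(17, 11, 1) = 1
n2-1 (White): max(10, 4, 1) = 10
n2-2-1 (Black): min(4, -3, 9) = -3
n2-2-2 (Black): min(4, 3) = 3
n2-2-3 (Black): min(-18, -2) = -18
n2-2-4 (Black): min(-19, 8, 0) = -19
n2-2 (White): max(-3, 3, -18, -19) = 3
n2-3-1 (Black): min(-12, 5, -14, -18) = -18
n2-3-2 (Black): min(4, 13, -2, 16) = -2
n2-3 (White): max(-18, -2) = -2
n2 (Black): min(10, 3, -2) = -2
r (White): max(-14, -2) = -2
White at r wants the highest of {n1=-14, n2=-2}, so chooses n2.

n2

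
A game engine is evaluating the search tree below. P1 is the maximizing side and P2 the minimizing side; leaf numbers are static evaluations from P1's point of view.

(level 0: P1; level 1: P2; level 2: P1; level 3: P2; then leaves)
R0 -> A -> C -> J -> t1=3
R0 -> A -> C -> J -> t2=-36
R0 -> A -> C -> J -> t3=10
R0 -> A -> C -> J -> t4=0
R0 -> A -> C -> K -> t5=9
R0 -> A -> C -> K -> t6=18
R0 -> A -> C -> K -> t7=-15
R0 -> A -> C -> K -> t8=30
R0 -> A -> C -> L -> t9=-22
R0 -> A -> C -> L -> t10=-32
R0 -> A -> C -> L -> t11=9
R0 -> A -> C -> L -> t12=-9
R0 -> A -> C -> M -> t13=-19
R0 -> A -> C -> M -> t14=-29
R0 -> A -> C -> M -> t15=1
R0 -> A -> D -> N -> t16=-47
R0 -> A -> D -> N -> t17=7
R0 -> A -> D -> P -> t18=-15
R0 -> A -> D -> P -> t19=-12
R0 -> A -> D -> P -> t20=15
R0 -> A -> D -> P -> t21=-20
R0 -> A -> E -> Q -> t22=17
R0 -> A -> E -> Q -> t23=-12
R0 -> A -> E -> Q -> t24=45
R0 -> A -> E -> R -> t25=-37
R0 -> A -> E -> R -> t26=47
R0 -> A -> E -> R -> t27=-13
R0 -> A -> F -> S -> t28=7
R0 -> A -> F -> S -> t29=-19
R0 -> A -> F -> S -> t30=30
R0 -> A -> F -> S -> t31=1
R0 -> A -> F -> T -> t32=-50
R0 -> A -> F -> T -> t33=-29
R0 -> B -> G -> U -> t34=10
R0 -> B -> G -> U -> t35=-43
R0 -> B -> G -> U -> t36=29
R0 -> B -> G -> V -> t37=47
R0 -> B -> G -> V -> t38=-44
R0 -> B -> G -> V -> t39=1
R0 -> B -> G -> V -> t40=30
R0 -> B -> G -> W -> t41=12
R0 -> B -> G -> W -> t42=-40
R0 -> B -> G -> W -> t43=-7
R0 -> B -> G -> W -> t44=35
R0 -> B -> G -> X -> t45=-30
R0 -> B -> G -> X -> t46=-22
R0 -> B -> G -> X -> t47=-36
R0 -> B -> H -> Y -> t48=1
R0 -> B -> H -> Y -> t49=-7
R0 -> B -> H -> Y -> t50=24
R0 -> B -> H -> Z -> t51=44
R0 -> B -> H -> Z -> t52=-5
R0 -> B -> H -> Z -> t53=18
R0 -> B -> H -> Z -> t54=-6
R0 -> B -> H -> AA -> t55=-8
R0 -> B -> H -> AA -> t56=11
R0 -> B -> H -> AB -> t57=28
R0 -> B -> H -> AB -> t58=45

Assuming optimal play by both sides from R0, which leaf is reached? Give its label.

J (P2): min(3, -36, 10, 0) = -36
K (P2): min(9, 18, -15, 30) = -15
L (P2): min(-22, -32, 9, -9) = -32
M (P2): min(-19, -29, 1) = -29
C (P1): max(-36, -15, -32, -29) = -15
N (P2): min(-47, 7) = -47
P (P2): min(-15, -12, 15, -20) = -20
D (P1): max(-47, -20) = -20
Q (P2): min(17, -12, 45) = -12
R (P2): min(-37, 47, -13) = -37
E (P1): max(-12, -37) = -12
S (P2): min(7, -19, 30, 1) = -19
T (P2): min(-50, -29) = -50
F (P1): max(-19, -50) = -19
A (P2): min(-15, -20, -12, -19) = -20
U (P2): min(10, -43, 29) = -43
V (P2): min(47, -44, 1, 30) = -44
W (P2): min(12, -40, -7, 35) = -40
X (P2): min(-30, -22, -36) = -36
G (P1): max(-43, -44, -40, -36) = -36
Y (P2): min(1, -7, 24) = -7
Z (P2): min(44, -5, 18, -6) = -6
AA (P2): min(-8, 11) = -8
AB (P2): min(28, 45) = 28
H (P1): max(-7, -6, -8, 28) = 28
B (P2): min(-36, 28) = -36
R0 (P1): max(-20, -36) = -20
At R0, P1 picks A (highest: -20).
At A, P2 picks D (lowest: -20).
At D, P1 picks P (highest: -20).
At P, P2 picks t21 (lowest: -20).
Terminal value -20.

t21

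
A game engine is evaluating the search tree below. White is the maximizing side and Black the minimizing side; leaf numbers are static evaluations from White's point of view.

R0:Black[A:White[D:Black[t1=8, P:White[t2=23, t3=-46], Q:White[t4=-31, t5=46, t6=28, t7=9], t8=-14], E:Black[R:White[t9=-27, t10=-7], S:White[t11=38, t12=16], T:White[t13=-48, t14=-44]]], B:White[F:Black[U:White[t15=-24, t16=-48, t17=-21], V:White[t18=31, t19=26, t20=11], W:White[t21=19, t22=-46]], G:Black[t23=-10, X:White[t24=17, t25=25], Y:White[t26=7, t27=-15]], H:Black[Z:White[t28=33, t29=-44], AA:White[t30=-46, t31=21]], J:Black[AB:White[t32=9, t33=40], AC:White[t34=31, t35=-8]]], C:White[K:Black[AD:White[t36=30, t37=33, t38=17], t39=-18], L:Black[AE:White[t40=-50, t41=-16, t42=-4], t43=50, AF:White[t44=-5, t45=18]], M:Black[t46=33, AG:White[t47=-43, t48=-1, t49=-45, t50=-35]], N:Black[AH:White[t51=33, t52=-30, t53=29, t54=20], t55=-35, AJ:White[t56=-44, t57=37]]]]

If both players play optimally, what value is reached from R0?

P (White): max(23, -46) = 23
Q (White): max(-31, 46, 28, 9) = 46
D (Black): min(8, 23, 46, -14) = -14
R (White): max(-27, -7) = -7
S (White): max(38, 16) = 38
T (White): max(-48, -44) = -44
E (Black): min(-7, 38, -44) = -44
A (White): max(-14, -44) = -14
U (White): max(-24, -48, -21) = -21
V (White): max(31, 26, 11) = 31
W (White): max(19, -46) = 19
F (Black): min(-21, 31, 19) = -21
X (White): max(17, 25) = 25
Y (White): max(7, -15) = 7
G (Black): min(-10, 25, 7) = -10
Z (White): max(33, -44) = 33
AA (White): max(-46, 21) = 21
H (Black): min(33, 21) = 21
AB (White): max(9, 40) = 40
AC (White): max(31, -8) = 31
J (Black): min(40, 31) = 31
B (White): max(-21, -10, 21, 31) = 31
AD (White): max(30, 33, 17) = 33
K (Black): min(33, -18) = -18
AE (White): max(-50, -16, -4) = -4
AF (White): max(-5, 18) = 18
L (Black): min(-4, 50, 18) = -4
AG (White): max(-43, -1, -45, -35) = -1
M (Black): min(33, -1) = -1
AH (White): max(33, -30, 29, 20) = 33
AJ (White): max(-44, 37) = 37
N (Black): min(33, -35, 37) = -35
C (White): max(-18, -4, -1, -35) = -1
R0 (Black): min(-14, 31, -1) = -14

-14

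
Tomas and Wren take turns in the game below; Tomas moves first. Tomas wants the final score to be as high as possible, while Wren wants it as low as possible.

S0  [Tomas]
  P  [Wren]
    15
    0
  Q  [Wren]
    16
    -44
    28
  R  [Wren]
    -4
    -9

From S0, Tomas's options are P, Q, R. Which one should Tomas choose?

P

P (Wren): min(15, 0) = 0
Q (Wren): min(16, -44, 28) = -44
R (Wren): min(-4, -9) = -9
S0 (Tomas): max(0, -44, -9) = 0
Tomas at S0 wants the highest of {P=0, Q=-44, R=-9}, so chooses P.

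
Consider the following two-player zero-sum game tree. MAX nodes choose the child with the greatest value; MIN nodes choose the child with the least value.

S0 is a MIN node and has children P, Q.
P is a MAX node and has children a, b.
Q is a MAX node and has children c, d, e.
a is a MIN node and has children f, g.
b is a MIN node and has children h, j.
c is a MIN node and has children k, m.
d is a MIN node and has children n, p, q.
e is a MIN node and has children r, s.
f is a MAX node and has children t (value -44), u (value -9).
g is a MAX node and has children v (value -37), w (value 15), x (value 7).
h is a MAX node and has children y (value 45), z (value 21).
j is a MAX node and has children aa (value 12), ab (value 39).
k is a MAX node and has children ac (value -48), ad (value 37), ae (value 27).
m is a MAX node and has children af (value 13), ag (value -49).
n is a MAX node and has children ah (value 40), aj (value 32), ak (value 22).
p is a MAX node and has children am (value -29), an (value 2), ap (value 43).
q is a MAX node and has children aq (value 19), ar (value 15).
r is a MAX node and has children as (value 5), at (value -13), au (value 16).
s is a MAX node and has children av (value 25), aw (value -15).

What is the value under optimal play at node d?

n (MAX): max(40, 32, 22) = 40
p (MAX): max(-29, 2, 43) = 43
q (MAX): max(19, 15) = 19
d (MIN): min(40, 43, 19) = 19

19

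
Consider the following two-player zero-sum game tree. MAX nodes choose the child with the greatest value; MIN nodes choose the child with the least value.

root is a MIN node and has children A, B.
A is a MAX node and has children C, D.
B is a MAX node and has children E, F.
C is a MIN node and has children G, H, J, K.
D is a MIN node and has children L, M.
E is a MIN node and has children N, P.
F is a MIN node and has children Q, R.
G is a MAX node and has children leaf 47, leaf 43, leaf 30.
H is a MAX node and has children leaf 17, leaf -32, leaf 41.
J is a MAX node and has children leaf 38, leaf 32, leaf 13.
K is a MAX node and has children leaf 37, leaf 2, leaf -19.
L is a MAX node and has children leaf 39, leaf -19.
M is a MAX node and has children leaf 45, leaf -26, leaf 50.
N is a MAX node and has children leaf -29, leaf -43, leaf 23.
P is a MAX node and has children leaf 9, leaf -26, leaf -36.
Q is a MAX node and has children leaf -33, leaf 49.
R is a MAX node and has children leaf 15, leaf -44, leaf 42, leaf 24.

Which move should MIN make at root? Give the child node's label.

A

G (MAX): max(47, 43, 30) = 47
H (MAX): max(17, -32, 41) = 41
J (MAX): max(38, 32, 13) = 38
K (MAX): max(37, 2, -19) = 37
C (MIN): min(47, 41, 38, 37) = 37
L (MAX): max(39, -19) = 39
M (MAX): max(45, -26, 50) = 50
D (MIN): min(39, 50) = 39
A (MAX): max(37, 39) = 39
N (MAX): max(-29, -43, 23) = 23
P (MAX): max(9, -26, -36) = 9
E (MIN): min(23, 9) = 9
Q (MAX): max(-33, 49) = 49
R (MAX): max(15, -44, 42, 24) = 42
F (MIN): min(49, 42) = 42
B (MAX): max(9, 42) = 42
root (MIN): min(39, 42) = 39
MIN at root wants the lowest of {A=39, B=42}, so chooses A.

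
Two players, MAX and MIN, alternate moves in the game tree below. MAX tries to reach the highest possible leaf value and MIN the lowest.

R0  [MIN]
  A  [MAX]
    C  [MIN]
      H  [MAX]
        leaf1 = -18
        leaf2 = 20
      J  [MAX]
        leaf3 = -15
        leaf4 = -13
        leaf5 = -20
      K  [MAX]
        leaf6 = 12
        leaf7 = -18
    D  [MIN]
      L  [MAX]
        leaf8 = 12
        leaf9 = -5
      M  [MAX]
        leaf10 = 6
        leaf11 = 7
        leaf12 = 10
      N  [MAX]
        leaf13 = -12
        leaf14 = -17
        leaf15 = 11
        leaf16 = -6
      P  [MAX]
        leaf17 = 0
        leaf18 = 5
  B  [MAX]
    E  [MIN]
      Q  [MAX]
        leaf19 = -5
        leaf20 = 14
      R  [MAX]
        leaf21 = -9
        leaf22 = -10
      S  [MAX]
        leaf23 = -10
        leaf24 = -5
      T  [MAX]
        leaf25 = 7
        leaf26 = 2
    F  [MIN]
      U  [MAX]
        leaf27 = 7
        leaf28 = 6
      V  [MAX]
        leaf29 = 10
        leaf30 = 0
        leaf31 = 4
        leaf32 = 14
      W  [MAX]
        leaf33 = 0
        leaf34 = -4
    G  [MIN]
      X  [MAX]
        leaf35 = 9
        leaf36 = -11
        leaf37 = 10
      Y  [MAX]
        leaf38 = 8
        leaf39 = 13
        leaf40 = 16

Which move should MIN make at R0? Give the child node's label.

A

H (MAX): max(-18, 20) = 20
J (MAX): max(-15, -13, -20) = -13
K (MAX): max(12, -18) = 12
C (MIN): min(20, -13, 12) = -13
L (MAX): max(12, -5) = 12
M (MAX): max(6, 7, 10) = 10
N (MAX): max(-12, -17, 11, -6) = 11
P (MAX): max(0, 5) = 5
D (MIN): min(12, 10, 11, 5) = 5
A (MAX): max(-13, 5) = 5
Q (MAX): max(-5, 14) = 14
R (MAX): max(-9, -10) = -9
S (MAX): max(-10, -5) = -5
T (MAX): max(7, 2) = 7
E (MIN): min(14, -9, -5, 7) = -9
U (MAX): max(7, 6) = 7
V (MAX): max(10, 0, 4, 14) = 14
W (MAX): max(0, -4) = 0
F (MIN): min(7, 14, 0) = 0
X (MAX): max(9, -11, 10) = 10
Y (MAX): max(8, 13, 16) = 16
G (MIN): min(10, 16) = 10
B (MAX): max(-9, 0, 10) = 10
R0 (MIN): min(5, 10) = 5
MIN at R0 wants the lowest of {A=5, B=10}, so chooses A.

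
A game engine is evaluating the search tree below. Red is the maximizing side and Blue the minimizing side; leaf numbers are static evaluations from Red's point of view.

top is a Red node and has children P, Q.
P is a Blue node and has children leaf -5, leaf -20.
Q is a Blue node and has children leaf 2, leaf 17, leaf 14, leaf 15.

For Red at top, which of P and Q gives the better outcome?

P (Blue): min(-5, -20) = -20
Q (Blue): min(2, 17, 14, 15) = 2
Red prefers the higher value; P=-20, Q=2. Q is better since 2 > -20.

Q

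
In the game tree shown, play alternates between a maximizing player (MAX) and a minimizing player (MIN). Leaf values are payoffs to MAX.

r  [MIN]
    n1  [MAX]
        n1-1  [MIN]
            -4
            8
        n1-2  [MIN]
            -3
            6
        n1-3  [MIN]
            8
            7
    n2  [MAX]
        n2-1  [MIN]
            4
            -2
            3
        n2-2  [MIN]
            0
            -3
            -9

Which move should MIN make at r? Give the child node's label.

n2

n1-1 (MIN): min(-4, 8) = -4
n1-2 (MIN): min(-3, 6) = -3
n1-3 (MIN): min(8, 7) = 7
n1 (MAX): max(-4, -3, 7) = 7
n2-1 (MIN): min(4, -2, 3) = -2
n2-2 (MIN): min(0, -3, -9) = -9
n2 (MAX): max(-2, -9) = -2
r (MIN): min(7, -2) = -2
MIN at r wants the lowest of {n1=7, n2=-2}, so chooses n2.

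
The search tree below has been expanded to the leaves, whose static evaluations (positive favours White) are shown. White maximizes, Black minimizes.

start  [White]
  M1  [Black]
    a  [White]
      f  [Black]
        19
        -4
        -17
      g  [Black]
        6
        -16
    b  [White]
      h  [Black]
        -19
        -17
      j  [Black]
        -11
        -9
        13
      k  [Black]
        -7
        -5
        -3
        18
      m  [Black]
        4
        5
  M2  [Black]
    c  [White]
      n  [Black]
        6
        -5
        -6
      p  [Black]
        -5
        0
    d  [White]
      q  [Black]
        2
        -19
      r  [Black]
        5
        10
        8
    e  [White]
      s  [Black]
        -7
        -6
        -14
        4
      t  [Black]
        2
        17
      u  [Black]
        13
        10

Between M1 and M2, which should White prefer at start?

M2

f (Black): min(19, -4, -17) = -17
g (Black): min(6, -16) = -16
a (White): max(-17, -16) = -16
h (Black): min(-19, -17) = -19
j (Black): min(-11, -9, 13) = -11
k (Black): min(-7, -5, -3, 18) = -7
m (Black): min(4, 5) = 4
b (White): max(-19, -11, -7, 4) = 4
M1 (Black): min(-16, 4) = -16
n (Black): min(6, -5, -6) = -6
p (Black): min(-5, 0) = -5
c (White): max(-6, -5) = -5
q (Black): min(2, -19) = -19
r (Black): min(5, 10, 8) = 5
d (White): max(-19, 5) = 5
s (Black): min(-7, -6, -14, 4) = -14
t (Black): min(2, 17) = 2
u (Black): min(13, 10) = 10
e (White): max(-14, 2, 10) = 10
M2 (Black): min(-5, 5, 10) = -5
White prefers the higher value; M1=-16, M2=-5. M2 is better since -5 > -16.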